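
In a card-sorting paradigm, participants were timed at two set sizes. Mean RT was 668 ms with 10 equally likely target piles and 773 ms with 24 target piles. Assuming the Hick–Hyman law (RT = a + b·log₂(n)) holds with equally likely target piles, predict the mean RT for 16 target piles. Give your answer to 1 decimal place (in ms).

724.4 ms

RT is linear in log₂ n, so two points fix the line:
  b = (773 − 668) / (log₂ 24 − log₂ 10) = 105 / (4.5850 − 3.3219) = 83.133 ms/bit
  a = 668 − 83.133 × 3.3219 = 391.838 ms
Then RT(16) = 391.838 + 83.133 × log₂ 16 = 391.838 + 83.133 × 4 ≈ 724.370 ms.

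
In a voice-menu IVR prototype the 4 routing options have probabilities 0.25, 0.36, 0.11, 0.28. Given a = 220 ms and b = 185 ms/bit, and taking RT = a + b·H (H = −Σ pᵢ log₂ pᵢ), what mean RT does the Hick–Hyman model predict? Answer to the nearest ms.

Entropy contributions −pᵢ log₂ pᵢ: 0.5000, 0.5306, 0.3503, 0.5142; sum H = 1.8951 bits.
RT = a + bH = 220 + 185·1.8951 = 570.60 ms.

571 ms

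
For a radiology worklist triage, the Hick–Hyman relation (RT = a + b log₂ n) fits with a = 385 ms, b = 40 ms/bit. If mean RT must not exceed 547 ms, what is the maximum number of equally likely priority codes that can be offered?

16

Set 385 + 40·log₂ n ≤ 547 → log₂ n ≤ (547 − 385)/40 = 4.0500.
So n ≤ 2^4.0500 = 16.564; the largest integer n is 16.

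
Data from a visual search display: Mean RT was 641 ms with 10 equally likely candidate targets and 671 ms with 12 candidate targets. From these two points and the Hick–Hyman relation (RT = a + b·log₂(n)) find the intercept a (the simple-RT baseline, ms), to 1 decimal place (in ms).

The slope on a log₂ axis is (671 − 641) / (3.5850 − 3.3219) = 114.054 ms/bit.
a = RT₁ − b·log₂ n₁ = 641 − 114.054 × 3.3219 = 262.122 ms.

262.1 ms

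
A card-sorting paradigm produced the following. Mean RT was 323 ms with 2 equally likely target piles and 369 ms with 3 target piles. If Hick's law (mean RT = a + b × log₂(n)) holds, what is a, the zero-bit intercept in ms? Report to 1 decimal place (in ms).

244.4 ms

The slope on a log₂ axis is (369 − 323) / (1.5850 − 1) = 78.638 ms/bit.
Intercept: a = 323 − 78.638·log₂(2) = 244.362 ms.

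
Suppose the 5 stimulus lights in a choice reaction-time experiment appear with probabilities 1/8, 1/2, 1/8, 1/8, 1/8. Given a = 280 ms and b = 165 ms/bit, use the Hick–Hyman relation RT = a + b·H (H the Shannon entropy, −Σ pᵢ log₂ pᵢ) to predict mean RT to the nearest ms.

H = −Σ pᵢ log₂ pᵢ = 0.125·3 + 0.5·1 + 0.125·3 + 0.125·3 + 0.125·3 = 2.000 bits.
RT = 280 + 165 × 2.000 = 610.00 ms.

610 ms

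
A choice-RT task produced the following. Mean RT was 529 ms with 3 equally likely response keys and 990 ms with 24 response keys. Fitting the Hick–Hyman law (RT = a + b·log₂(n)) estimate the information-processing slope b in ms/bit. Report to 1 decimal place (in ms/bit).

153.7 ms/bit

b = (RT₂ − RT₁)/(log₂ n₂ − log₂ n₁) = (990 − 529)/(4.5850 − 1.5850) = 153.667 ms/bit.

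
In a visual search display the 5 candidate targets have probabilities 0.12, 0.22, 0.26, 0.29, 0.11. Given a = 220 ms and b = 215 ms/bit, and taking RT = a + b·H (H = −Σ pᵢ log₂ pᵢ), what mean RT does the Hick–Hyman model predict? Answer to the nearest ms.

698 ms

Entropy contributions −pᵢ log₂ pᵢ: 0.3671, 0.4806, 0.5053, 0.5179, 0.3503; sum H = 2.2211 bits.
RT = a + bH = 220 + 215·2.2211 = 697.54 ms.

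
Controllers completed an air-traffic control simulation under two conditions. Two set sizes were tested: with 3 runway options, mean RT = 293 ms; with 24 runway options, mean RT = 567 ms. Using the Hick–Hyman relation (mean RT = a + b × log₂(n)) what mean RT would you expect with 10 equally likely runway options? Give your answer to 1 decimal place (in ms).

451.6 ms

Solve the two-equation system in a and b:
  b = (567 − 293) / (log₂ 24 − log₂ 3) = 274 / (4.5850 − 1.5850) = 91.333 ms/bit
  a = 293 − 91.333 × 1.5850 = 148.240 ms
Then RT(10) = 148.240 + 91.333 × log₂ 10 = 148.240 + 91.333 × 3.3219 ≈ 451.643 ms.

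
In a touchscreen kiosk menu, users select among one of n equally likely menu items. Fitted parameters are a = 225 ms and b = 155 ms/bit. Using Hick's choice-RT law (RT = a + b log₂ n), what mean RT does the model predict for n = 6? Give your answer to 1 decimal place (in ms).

625.7 ms

log₂(6) = 2.5850 bits, so RT = 225 + 155 × 2.5850 ≈ 625.669 ms.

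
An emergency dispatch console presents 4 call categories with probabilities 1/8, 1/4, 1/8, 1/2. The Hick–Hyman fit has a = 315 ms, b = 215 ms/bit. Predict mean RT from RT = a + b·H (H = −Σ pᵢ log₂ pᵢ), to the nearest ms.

H = −Σ pᵢ log₂ pᵢ = 0.125·3 + 0.25·2 + 0.125·3 + 0.5·1 = 1.750 bits.
RT = 315 + 215 × 1.750 = 691.25 ms.

691 ms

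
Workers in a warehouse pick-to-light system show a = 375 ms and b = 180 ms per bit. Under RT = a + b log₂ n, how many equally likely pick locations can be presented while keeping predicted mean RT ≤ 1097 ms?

16

Set 375 + 180·log₂ n ≤ 1097 → log₂ n ≤ (1097 − 375)/180 = 4.0111.
So n ≤ 2^4.0111 = 16.124; the largest integer n is 16.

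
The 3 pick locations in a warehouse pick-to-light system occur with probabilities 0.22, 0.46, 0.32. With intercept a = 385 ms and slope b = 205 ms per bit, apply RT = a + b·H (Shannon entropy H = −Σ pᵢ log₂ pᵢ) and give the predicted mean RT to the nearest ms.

Entropy contributions −pᵢ log₂ pᵢ: 0.4806, 0.5153, 0.5260; sum H = 1.5219 bits.
RT = a + bH = 385 + 205·1.5219 = 697.00 ms.

697 ms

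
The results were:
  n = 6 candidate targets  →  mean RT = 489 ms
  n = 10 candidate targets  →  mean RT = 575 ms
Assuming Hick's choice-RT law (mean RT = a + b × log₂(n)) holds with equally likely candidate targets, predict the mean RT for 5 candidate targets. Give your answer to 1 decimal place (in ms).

Solve the two-equation system in a and b:
  b = (575 − 489) / (log₂ 10 − log₂ 6) = 86 / (3.3219 − 2.5850) = 116.695 ms/bit
  a = 489 − 116.695 × 2.5850 = 187.349 ms
Then RT(5) = 187.349 + 116.695 × log₂ 5 = 187.349 + 116.695 × 2.3219 ≈ 458.305 ms.

458.3 ms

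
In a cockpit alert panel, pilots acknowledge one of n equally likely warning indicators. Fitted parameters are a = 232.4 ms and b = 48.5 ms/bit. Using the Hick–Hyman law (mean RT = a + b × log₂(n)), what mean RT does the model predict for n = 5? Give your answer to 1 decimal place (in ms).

log₂(5) = 2.3219 bits, so RT = 232.4 + 48.5 × 2.3219 ≈ 345.014 ms.

345.0 ms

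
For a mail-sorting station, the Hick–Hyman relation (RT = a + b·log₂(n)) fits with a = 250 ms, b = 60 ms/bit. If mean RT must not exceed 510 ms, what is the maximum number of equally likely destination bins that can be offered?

20

Information budget: (510 − 250)/60 = 4.3333 bits, so n ≤ 2^4.3333 = 20.159 → at most 20.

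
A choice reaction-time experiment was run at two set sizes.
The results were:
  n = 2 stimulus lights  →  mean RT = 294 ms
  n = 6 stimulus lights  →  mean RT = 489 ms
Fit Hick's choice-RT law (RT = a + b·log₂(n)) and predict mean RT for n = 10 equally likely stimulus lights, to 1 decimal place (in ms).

579.7 ms

Fit slope and intercept:
  b = (489 − 294) / (log₂ 6 − log₂ 2) = 195 / (2.5850 − 1) = 123.031 ms/bit
  a = 294 − 123.031 × 1 = 170.969 ms
Then RT(10) = 170.969 + 123.031 × log₂ 10 = 170.969 + 123.031 × 3.3219 ≈ 579.670 ms.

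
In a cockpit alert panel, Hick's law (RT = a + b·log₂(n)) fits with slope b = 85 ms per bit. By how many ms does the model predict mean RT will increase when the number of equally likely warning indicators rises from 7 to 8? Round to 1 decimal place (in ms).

16.4 ms

Only the slope matters, since a is common to both: ΔRT = b·log₂(n₂/n₁).
log₂(8) − log₂(7) = 3 − 2.8074 = 0.1926.
ΔRT = 85 × 0.1926 = 16.375 ms.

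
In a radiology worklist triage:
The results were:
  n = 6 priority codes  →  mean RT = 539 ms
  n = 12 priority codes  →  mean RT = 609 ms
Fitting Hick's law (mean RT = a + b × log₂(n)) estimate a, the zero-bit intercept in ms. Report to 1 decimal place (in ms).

b = (RT₂ − RT₁)/(log₂ n₂ − log₂ n₁) = (609 − 539)/(3.5850 − 2.5850) = 70.000 ms/bit.
Intercept: a = 539 − 70.000·log₂(6) = 358.053 ms.

358.1 ms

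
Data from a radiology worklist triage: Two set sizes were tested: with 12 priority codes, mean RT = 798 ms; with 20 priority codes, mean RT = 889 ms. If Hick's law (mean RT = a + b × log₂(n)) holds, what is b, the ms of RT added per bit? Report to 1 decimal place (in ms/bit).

123.5 ms/bit

b = (RT₂ − RT₁)/(log₂ n₂ − log₂ n₁) = (889 − 798)/(4.3219 − 3.5850) = 123.479 ms/bit.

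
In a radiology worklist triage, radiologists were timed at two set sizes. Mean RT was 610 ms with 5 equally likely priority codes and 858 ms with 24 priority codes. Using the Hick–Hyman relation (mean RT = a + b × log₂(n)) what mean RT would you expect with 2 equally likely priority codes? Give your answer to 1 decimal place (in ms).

465.1 ms

RT is linear in log₂ n, so two points fix the line:
  b = (858 − 610) / (log₂ 24 − log₂ 5) = 248 / (4.5850 − 2.3219) = 109.587 ms/bit
  a = 610 − 109.587 × 2.3219 = 355.546 ms
Then RT(2) = 355.546 + 109.587 × log₂ 2 = 355.546 + 109.587 × 1 ≈ 465.133 ms.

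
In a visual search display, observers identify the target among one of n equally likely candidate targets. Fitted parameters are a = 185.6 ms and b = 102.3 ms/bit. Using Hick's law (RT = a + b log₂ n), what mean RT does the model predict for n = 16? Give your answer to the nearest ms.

595 ms

log₂(16) = 4 bits, so RT = 185.6 + 102.3 × 4 ≈ 594.800 ms.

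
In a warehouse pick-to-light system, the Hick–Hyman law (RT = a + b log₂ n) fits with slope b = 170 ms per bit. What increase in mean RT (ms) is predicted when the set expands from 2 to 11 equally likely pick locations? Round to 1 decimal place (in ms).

ΔRT = (a + b log₂ n₂) − (a + b log₂ n₁) = b·(log₂ n₂ − log₂ n₁).
log₂(11) − log₂(2) = 3.4594 − 1 = 2.4594.
ΔRT = 170 × 2.4594 = 418.103 ms.

418.1 ms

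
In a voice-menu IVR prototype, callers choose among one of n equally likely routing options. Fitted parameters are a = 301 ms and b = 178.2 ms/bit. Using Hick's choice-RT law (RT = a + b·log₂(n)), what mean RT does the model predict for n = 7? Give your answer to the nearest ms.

801 ms

log₂(7) = 2.8074 bits, so RT = 301 + 178.2 × 2.8074 ≈ 801.271 ms.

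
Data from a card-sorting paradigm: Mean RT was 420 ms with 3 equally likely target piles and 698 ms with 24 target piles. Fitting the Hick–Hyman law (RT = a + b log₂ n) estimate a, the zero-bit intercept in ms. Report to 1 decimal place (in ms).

The slope on a log₂ axis is (698 − 420) / (4.5850 − 1.5850) = 92.667 ms/bit.
Intercept: a = 420 − 92.667·log₂(3) = 273.127 ms.

273.1 ms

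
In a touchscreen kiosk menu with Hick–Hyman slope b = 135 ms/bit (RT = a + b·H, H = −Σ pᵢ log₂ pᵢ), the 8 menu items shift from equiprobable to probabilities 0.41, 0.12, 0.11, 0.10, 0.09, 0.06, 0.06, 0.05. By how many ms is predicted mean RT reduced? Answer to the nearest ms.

55 ms

Equiprobable entropy H₀ = log₂ 8 = 3.0000 bits.
Skewed entropy H = −Σ pᵢ log₂ pᵢ = 2.5927 bits.
ΔRT = b·(H₀ − H) = 135 × 0.4073 = 54.98 ms.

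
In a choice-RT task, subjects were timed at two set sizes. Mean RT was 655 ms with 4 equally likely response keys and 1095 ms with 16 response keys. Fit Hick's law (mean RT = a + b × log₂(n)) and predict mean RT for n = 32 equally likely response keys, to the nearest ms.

RT is linear in log₂ n, so two points fix the line:
  b = (1095 − 655) / (log₂ 16 − log₂ 4) = 440 / (4 − 2) = 220 ms/bit
  a = 655 − 220 × 2 = 215 ms
Then RT(32) = 215 + 220 × log₂ 32 = 215 + 220 × 5 ≈ 1315.000 ms.

1315 ms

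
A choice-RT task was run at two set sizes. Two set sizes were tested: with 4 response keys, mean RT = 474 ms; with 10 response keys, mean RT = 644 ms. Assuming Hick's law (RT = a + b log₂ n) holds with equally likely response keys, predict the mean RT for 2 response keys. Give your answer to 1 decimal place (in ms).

Fit slope and intercept:
  b = (644 − 474) / (log₂ 10 − log₂ 4) = 170 / (3.3219 − 2) = 128.600 ms/bit
  a = 474 − 128.600 × 2 = 216.800 ms
Then RT(2) = 216.800 + 128.600 × log₂ 2 = 216.800 + 128.600 × 1 ≈ 345.400 ms.

345.4 ms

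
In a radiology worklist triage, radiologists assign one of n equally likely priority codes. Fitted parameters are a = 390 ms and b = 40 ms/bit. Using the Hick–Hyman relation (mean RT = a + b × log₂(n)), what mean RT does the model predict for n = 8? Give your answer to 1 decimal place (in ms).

510.0 ms

log₂(8) = 3 bits, so RT = 390 + 40 × 3 ≈ 510.000 ms.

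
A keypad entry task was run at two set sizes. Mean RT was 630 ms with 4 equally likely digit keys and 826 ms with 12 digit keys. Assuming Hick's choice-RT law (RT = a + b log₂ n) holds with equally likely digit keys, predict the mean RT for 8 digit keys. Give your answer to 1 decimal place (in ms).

753.7 ms

RT is linear in log₂ n, so two points fix the line:
  b = (826 − 630) / (log₂ 12 − log₂ 4) = 196 / (3.5850 − 2) = 123.662 ms/bit
  a = 630 − 123.662 × 2 = 382.676 ms
Then RT(8) = 382.676 + 123.662 × log₂ 8 = 382.676 + 123.662 × 3 ≈ 753.662 ms.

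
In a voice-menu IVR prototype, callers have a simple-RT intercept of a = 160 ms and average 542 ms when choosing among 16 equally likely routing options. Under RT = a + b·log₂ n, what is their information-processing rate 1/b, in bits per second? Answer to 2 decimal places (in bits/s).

10.47 bits/s

b = (542 − 160)/log₂ 16 = 382/4 = 95.500 ms per bit = 0.09550 s/bit; the reciprocal is 10.471 bits/s.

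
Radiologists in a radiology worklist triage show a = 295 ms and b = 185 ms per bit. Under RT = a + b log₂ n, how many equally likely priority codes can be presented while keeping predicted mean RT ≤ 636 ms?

3

Set 295 + 185·log₂ n ≤ 636 → log₂ n ≤ (636 − 295)/185 = 1.8432.
So n ≤ 2^1.8432 = 3.588; the largest integer n is 3.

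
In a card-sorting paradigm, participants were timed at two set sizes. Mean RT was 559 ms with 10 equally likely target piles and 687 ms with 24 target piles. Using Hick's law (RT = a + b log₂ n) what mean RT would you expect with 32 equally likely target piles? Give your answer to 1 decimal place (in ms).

729.1 ms

RT is linear in log₂ n, so two points fix the line:
  b = (687 − 559) / (log₂ 24 − log₂ 10) = 128 / (4.5850 − 3.3219) = 101.343 ms/bit
  a = 559 − 101.343 × 3.3219 = 222.345 ms
Then RT(32) = 222.345 + 101.343 × log₂ 32 = 222.345 + 101.343 × 5 ≈ 729.061 ms.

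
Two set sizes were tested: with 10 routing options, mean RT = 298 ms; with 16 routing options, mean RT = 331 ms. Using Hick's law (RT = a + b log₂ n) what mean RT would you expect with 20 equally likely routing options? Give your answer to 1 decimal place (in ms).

346.7 ms

With log₂ n on the abscissa the relation is linear; from the two conditions:
  b = (331 − 298) / (log₂ 16 − log₂ 10) = 33 / (4 − 3.3219) = 48.667 ms/bit
  a = 298 − 48.667 × 3.3219 = 136.330 ms
Then RT(20) = 136.330 + 48.667 × log₂ 20 = 136.330 + 48.667 × 4.3219 ≈ 346.667 ms.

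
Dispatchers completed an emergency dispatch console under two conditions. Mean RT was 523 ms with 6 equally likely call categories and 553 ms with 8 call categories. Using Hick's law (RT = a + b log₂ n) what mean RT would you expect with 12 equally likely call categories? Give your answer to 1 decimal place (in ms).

595.3 ms

RT is linear in log₂ n, so two points fix the line:
  b = (553 − 523) / (log₂ 8 − log₂ 6) = 30 / (3 − 2.5850) = 72.283 ms/bit
  a = 523 − 72.283 × 2.5850 = 336.152 ms
Then RT(12) = 336.152 + 72.283 × log₂ 12 = 336.152 + 72.283 × 3.5850 ≈ 595.283 ms.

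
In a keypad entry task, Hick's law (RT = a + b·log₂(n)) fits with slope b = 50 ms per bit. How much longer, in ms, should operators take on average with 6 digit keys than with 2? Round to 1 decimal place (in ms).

79.2 ms

Only the slope matters, since a is common to both: ΔRT = b·log₂(n₂/n₁).
log₂(6) − log₂(2) = 2.5850 − 1 = 1.5850.
ΔRT = 50 × 1.5850 = 79.248 ms.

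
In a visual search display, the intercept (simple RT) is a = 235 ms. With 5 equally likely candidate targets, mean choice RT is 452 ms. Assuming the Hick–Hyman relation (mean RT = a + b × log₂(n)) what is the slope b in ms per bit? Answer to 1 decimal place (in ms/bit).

93.5 ms/bit

log₂(5) = 2.3219 bits.
b = (RT − a)/log₂ n = (452 − 235) / 2.3219 = 93.457 ms/bit.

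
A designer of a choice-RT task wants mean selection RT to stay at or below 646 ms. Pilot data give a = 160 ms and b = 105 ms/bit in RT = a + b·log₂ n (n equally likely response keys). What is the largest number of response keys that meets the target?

Information budget: (646 − 160)/105 = 4.6286 bits, so n ≤ 2^4.6286 = 24.737 → at most 24.

24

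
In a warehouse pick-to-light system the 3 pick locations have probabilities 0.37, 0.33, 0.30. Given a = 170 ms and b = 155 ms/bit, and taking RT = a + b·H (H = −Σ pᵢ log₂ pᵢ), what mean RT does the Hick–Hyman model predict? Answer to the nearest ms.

415 ms

H = 0.37·log₂(1/0.37) + 0.33·log₂(1/0.33) + 0.30·log₂(1/0.30) = 1.5796 bits.
RT = 170 + 155 × 1.5796 = 414.84 ms.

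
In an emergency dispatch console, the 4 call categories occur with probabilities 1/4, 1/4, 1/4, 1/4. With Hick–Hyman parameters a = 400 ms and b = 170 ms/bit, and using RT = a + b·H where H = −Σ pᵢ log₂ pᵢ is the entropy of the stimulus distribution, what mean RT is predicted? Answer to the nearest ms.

Each term −pᵢ log₂ pᵢ: 0.25·2 + 0.25·2 + 0.25·2 + 0.25·2; summed, H = 2.000 bits.
Mean RT = a + bH = 400 + 170·2.000 = 740.00 ms.

740 ms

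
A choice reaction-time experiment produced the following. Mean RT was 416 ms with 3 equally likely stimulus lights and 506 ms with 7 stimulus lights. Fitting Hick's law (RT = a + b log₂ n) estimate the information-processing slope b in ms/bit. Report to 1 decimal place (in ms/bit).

b = (RT₂ − RT₁)/(log₂ n₂ − log₂ n₁) = (506 − 416)/(2.8074 − 1.5850) = 73.626 ms/bit.

73.6 ms/bit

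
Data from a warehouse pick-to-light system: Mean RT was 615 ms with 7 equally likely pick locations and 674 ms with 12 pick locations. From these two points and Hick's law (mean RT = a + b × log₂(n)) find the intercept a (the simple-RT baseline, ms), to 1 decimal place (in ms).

Slope: b = (674 − 615) / (log₂ 12 − log₂ 7) = 59/0.7776 = 75.874 ms/bit.
Intercept: a = 615 − 75.874·log₂(7) = 401.995 ms.

402.0 ms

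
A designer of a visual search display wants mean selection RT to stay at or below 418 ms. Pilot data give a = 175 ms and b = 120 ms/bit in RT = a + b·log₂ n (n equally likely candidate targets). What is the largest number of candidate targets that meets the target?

4

Information budget: (418 − 175)/120 = 2.0250 bits, so n ≤ 2^2.0250 = 4.070 → at most 4.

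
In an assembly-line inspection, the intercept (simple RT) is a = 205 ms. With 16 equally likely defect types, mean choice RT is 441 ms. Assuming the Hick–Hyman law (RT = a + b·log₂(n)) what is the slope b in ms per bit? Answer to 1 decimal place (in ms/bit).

16 alternatives carry log₂ 16 = 4 bits; the choice cost is 441 − 205 = 236 ms, so b = 236/4 = 59.000 ms/bit.

59.0 ms/bit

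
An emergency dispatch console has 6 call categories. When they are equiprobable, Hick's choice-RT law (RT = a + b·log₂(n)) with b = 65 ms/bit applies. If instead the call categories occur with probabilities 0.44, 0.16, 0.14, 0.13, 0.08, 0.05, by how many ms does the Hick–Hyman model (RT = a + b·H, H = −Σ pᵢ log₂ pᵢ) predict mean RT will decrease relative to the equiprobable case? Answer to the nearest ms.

Equiprobable entropy H₀ = log₂ 6 = 2.5850 bits.
Skewed entropy H = −Σ pᵢ log₂ pᵢ = 2.2315 bits.
ΔRT = b·(H₀ − H) = 65 × 0.3534 = 22.97 ms.

23 ms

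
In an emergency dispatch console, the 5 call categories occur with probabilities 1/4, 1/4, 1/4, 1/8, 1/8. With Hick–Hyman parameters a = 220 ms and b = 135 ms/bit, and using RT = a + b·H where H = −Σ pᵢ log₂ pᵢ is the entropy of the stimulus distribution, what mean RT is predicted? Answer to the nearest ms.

Each term −pᵢ log₂ pᵢ: 0.25·2 + 0.25·2 + 0.25·2 + 0.125·3 + 0.125·3; summed, H = 2.250 bits.
Mean RT = a + bH = 220 + 135·2.250 = 523.75 ms.

524 ms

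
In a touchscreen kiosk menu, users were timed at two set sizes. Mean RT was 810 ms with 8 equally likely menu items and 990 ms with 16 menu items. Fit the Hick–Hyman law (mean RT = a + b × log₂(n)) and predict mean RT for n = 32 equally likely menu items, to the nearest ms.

With log₂ n on the abscissa the relation is linear; from the two conditions:
  b = (990 − 810) / (log₂ 16 − log₂ 8) = 180 / (4 − 3) = 180 ms/bit
  a = 810 − 180 × 3 = 270 ms
Then RT(32) = 270 + 180 × log₂ 32 = 270 + 180 × 5 ≈ 1170.000 ms.

1170 ms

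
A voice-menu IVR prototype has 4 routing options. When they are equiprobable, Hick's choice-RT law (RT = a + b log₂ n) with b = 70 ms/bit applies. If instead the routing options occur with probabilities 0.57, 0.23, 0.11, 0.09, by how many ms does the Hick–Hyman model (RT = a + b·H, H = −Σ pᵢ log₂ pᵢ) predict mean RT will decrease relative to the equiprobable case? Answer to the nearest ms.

The RT saving is b·ΔH. Equiprobable H₀ = log₂(4) = 2.0000 bits; with the given probabilities H = 1.6129 bits.
b·(H₀ − H) = 70 × (2.0000 − 1.6129) = 27.10 ms.

27 ms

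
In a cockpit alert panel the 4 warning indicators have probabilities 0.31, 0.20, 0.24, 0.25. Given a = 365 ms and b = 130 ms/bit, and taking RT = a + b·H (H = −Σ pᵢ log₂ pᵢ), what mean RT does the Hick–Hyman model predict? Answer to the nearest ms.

623 ms

H = 0.31·log₂(1/0.31) + 0.20·log₂(1/0.20) + 0.24·log₂(1/0.24) + 0.25·log₂(1/0.25) = 1.9823 bits.
RT = 365 + 130 × 1.9823 = 622.70 ms.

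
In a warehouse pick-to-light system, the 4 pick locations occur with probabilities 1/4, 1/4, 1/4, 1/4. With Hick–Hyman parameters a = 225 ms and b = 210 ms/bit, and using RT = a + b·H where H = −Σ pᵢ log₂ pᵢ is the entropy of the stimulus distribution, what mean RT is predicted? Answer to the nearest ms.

Each term −pᵢ log₂ pᵢ: 0.25·2 + 0.25·2 + 0.25·2 + 0.25·2; summed, H = 2.000 bits.
Mean RT = a + bH = 225 + 210·2.000 = 645.00 ms.

645 ms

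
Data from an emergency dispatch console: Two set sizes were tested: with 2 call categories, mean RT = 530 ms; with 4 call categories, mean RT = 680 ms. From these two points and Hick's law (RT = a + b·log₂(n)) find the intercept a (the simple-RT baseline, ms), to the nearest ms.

b = (RT₂ − RT₁)/(log₂ n₂ − log₂ n₁) = (680 − 530)/(2 − 1) = 150 ms/bit.
Intercept: a = 530 − 150·log₂(2) = 380.000 ms.

380 ms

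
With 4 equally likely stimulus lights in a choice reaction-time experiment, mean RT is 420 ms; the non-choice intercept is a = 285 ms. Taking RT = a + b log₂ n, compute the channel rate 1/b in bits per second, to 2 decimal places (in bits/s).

14.81 bits/s

b = (420 − 285)/log₂ 4 = 135/2 = 67.500 ms per bit = 0.06750 s/bit; the reciprocal is 14.815 bits/s.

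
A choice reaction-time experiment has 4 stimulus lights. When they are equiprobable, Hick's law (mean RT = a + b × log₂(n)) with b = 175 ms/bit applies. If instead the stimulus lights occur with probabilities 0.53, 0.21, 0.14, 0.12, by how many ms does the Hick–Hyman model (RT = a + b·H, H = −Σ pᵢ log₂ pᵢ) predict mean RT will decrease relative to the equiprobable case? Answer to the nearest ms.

The RT saving is b·ΔH. Equiprobable H₀ = log₂(4) = 2.0000 bits; with the given probabilities H = 1.7224 bits.
b·(H₀ − H) = 175 × (2.0000 − 1.7224) = 48.57 ms.

49 ms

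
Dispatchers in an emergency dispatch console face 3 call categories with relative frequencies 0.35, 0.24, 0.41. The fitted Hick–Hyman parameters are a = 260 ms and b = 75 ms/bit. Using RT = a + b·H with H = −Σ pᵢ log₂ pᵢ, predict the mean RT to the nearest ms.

H = 0.35·log₂(1/0.35) + 0.24·log₂(1/0.24) + 0.41·log₂(1/0.41) = 1.5516 bits.
RT = 260 + 75 × 1.5516 = 376.37 ms.

376 ms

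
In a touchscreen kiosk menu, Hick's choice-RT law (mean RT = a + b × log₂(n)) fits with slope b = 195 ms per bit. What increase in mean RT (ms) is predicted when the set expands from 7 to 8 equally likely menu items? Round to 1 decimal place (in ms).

37.6 ms

ΔRT = (a + b log₂ n₂) − (a + b log₂ n₁) = b·(log₂ n₂ − log₂ n₁).
log₂(8) − log₂(7) = 3 − 2.8074 = 0.1926.
ΔRT = 195 × 0.1926 = 37.566 ms.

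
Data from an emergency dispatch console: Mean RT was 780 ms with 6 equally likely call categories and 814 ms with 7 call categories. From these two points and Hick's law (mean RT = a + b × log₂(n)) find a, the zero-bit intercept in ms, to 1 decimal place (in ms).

384.8 ms

The slope on a log₂ axis is (814 − 780) / (2.8074 − 2.5850) = 152.883 ms/bit.
Intercept: a = 780 − 152.883·log₂(6) = 384.803 ms.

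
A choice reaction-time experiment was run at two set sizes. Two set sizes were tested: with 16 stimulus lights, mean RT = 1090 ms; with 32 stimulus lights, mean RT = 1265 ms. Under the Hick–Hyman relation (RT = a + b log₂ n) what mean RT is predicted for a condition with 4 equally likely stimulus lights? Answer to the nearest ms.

Solve the two-equation system in a and b:
  b = (1265 − 1090) / (log₂ 32 − log₂ 16) = 175 / (5 − 4) = 175 ms/bit
  a = 1090 − 175 × 4 = 390 ms
Then RT(4) = 390 + 175 × log₂ 4 = 390 + 175 × 2 ≈ 740.000 ms.

740 ms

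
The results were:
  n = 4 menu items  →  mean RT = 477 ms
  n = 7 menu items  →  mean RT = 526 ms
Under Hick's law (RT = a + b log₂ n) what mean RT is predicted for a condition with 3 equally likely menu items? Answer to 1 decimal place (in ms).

Fit slope and intercept:
  b = (526 − 477) / (log₂ 7 − log₂ 4) = 49 / (2.8074 − 2) = 60.692 ms/bit
  a = 477 − 60.692 × 2 = 355.616 ms
Then RT(3) = 355.616 + 60.692 × log₂ 3 = 355.616 + 60.692 × 1.5850 ≈ 451.811 ms.

451.8 ms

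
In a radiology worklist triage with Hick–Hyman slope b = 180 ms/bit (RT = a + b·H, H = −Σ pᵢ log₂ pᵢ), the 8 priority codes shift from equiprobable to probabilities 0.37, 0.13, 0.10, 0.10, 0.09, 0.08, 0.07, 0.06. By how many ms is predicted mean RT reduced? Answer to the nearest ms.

55 ms

The RT saving is b·ΔH. Equiprobable H₀ = log₂(8) = 3.0000 bits; with the given probabilities H = 2.6940 bits.
b·(H₀ − H) = 180 × (3.0000 − 2.6940) = 55.08 ms.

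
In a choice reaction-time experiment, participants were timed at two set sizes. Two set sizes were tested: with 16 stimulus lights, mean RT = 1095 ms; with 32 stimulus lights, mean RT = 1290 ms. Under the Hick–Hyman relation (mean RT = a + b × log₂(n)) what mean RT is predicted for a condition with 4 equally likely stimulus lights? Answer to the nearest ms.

With log₂ n on the abscissa the relation is linear; from the two conditions:
  b = (1290 − 1095) / (log₂ 32 − log₂ 16) = 195 / (5 − 4) = 195 ms/bit
  a = 1095 − 195 × 4 = 315 ms
Then RT(4) = 315 + 195 × log₂ 4 = 315 + 195 × 2 ≈ 705.000 ms.

705 ms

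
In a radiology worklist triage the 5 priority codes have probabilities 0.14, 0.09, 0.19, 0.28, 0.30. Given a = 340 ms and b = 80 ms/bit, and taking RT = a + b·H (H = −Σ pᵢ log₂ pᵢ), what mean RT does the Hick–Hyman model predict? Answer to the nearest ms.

516 ms

H = 0.14·log₂(1/0.14) + 0.09·log₂(1/0.09) + 0.19·log₂(1/0.19) + 0.28·log₂(1/0.28) + 0.30·log₂(1/0.30) = 2.2003 bits.
RT = 340 + 80 × 2.2003 = 516.02 ms.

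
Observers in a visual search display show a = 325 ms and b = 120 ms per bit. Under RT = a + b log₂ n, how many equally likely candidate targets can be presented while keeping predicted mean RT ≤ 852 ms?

Information budget: (852 − 325)/120 = 4.3917 bits, so n ≤ 2^4.3917 = 20.991 → at most 20.

20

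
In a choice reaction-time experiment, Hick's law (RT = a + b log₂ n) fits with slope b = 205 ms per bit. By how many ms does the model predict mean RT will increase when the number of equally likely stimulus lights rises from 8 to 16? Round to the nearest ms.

ΔRT = (a + b log₂ n₂) − (a + b log₂ n₁) = b·(log₂ n₂ − log₂ n₁).
log₂(16) − log₂(8) = log₂(16/8) = log₂(2) = 1.
ΔRT = 205 × 1.0000 = 205.000 ms.

205 ms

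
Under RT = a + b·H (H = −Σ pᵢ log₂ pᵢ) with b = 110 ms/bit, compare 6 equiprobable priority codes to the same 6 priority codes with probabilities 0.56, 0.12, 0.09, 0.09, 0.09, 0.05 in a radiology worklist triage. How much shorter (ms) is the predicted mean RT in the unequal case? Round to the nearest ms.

65 ms

Equiprobable entropy H₀ = log₂ 6 = 2.5850 bits.
Skewed entropy H = −Σ pᵢ log₂ pᵢ = 1.9896 bits.
ΔRT = b·(H₀ − H) = 110 × 0.5954 = 65.49 ms.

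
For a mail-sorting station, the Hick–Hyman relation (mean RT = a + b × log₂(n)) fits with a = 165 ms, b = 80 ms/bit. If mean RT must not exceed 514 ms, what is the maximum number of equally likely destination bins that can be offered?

Set 165 + 80·log₂ n ≤ 514 → log₂ n ≤ (514 − 165)/80 = 4.3625.
So n ≤ 2^4.3625 = 20.570; the largest integer n is 20.

20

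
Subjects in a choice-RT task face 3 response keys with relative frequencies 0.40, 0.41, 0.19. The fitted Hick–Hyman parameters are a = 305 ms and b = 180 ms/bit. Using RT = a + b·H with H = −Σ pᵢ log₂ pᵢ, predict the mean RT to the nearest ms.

577 ms

Entropy contributions −pᵢ log₂ pᵢ: 0.5288, 0.5274, 0.4552; sum H = 1.5114 bits.
RT = a + bH = 305 + 180·1.5114 = 577.05 ms.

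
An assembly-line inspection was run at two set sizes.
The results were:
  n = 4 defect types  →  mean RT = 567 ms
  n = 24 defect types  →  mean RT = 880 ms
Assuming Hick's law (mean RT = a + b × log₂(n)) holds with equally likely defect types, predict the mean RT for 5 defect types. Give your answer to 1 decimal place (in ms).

Fit slope and intercept:
  b = (880 − 567) / (log₂ 24 − log₂ 4) = 313 / (4.5850 − 2) = 121.085 ms/bit
  a = 567 − 121.085 × 2 = 324.830 ms
Then RT(5) = 324.830 + 121.085 × log₂ 5 = 324.830 + 121.085 × 2.3219 ≈ 605.981 ms.

606.0 ms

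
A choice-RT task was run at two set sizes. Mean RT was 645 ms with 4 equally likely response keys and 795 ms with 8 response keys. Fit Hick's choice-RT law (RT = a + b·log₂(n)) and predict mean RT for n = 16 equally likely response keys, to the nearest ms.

RT is linear in log₂ n, so two points fix the line:
  b = (795 − 645) / (log₂ 8 − log₂ 4) = 150 / (3 − 2) = 150 ms/bit
  a = 645 − 150 × 2 = 345 ms
Then RT(16) = 345 + 150 × log₂ 16 = 345 + 150 × 4 ≈ 945.000 ms.

945 ms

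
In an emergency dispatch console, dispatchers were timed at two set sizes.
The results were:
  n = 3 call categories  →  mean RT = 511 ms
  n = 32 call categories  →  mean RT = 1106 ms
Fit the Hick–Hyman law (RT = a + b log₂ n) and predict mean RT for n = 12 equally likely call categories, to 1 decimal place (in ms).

Solve the two-equation system in a and b:
  b = (1106 − 511) / (log₂ 32 − log₂ 3) = 595 / (5 − 1.5850) = 174.229 ms/bit
  a = 511 − 174.229 × 1.5850 = 234.853 ms
Then RT(12) = 234.853 + 174.229 × log₂ 12 = 234.853 + 174.229 × 3.5850 ≈ 859.459 ms.

859.5 ms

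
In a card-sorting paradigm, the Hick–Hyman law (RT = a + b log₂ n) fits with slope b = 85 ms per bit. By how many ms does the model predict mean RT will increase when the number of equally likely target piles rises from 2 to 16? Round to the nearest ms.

255 ms

Only the slope matters, since a is common to both: ΔRT = b·log₂(n₂/n₁).
log₂(16) − log₂(2) = log₂(16/2) = log₂(8) = 3.
ΔRT = 85 × 3.0000 = 255.000 ms.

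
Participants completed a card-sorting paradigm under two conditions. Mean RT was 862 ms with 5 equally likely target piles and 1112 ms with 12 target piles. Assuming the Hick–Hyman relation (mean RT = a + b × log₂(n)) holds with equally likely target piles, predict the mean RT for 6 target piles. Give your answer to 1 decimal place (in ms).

914.1 ms

With log₂ n on the abscissa the relation is linear; from the two conditions:
  b = (1112 − 862) / (log₂ 12 − log₂ 5) = 250 / (3.5850 − 2.3219) = 197.936 ms/bit
  a = 862 − 197.936 × 2.3219 = 402.407 ms
Then RT(6) = 402.407 + 197.936 × log₂ 6 = 402.407 + 197.936 × 2.5850 ≈ 914.064 ms.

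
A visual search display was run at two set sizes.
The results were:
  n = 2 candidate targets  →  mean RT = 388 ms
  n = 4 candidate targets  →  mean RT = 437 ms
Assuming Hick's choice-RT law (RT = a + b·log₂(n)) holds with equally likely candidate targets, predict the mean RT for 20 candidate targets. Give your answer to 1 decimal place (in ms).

550.8 ms

With log₂ n on the abscissa the relation is linear; from the two conditions:
  b = (437 − 388) / (log₂ 4 − log₂ 2) = 49 / (2 − 1) = 49.000 ms/bit
  a = 388 − 49.000 × 1 = 339.000 ms
Then RT(20) = 339.000 + 49.000 × log₂ 20 = 339.000 + 49.000 × 4.3219 ≈ 550.774 ms.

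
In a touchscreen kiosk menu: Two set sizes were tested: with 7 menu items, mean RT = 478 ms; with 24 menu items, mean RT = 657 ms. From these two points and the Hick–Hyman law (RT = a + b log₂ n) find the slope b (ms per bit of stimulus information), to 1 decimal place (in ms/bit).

b = (RT₂ − RT₁)/(log₂ n₂ − log₂ n₁) = (657 − 478)/(4.5850 − 2.8074) = 100.697 ms/bit.

100.7 ms/bit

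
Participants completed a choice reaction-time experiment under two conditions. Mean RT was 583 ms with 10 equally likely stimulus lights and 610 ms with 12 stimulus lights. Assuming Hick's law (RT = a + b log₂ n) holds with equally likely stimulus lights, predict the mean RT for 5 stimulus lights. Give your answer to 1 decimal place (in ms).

With log₂ n on the abscissa the relation is linear; from the two conditions:
  b = (610 − 583) / (log₂ 12 − log₂ 10) = 27 / (3.5850 − 3.3219) = 102.648 ms/bit
  a = 583 − 102.648 × 3.3219 = 242.010 ms
Then RT(5) = 242.010 + 102.648 × log₂ 5 = 242.010 + 102.648 × 2.3219 ≈ 480.352 ms.

480.4 ms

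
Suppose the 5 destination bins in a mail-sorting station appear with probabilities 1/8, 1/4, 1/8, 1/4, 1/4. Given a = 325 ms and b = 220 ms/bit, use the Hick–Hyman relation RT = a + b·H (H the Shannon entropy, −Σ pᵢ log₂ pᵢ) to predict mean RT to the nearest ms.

Each term −pᵢ log₂ pᵢ: 0.125·3 + 0.25·2 + 0.125·3 + 0.25·2 + 0.25·2; summed, H = 2.250 bits.
Mean RT = a + bH = 325 + 220·2.250 = 820.00 ms.

820 ms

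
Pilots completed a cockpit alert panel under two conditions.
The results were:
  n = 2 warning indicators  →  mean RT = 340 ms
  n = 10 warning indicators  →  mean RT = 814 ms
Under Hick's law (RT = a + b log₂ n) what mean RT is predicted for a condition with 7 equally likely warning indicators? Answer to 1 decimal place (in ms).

709.0 ms

Solve the two-equation system in a and b:
  b = (814 − 340) / (log₂ 10 − log₂ 2) = 474 / (3.3219 − 1) = 204.141 ms/bit
  a = 340 − 204.141 × 1 = 135.859 ms
Then RT(7) = 135.859 + 204.141 × log₂ 7 = 135.859 + 204.141 × 2.8074 ≈ 708.955 ms.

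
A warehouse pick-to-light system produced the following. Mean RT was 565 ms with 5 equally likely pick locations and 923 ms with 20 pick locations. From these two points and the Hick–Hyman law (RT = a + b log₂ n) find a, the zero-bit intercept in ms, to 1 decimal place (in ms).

149.4 ms

The slope on a log₂ axis is (923 − 565) / (4.3219 − 2.3219) = 179.000 ms/bit.
a = RT₁ − b·log₂ n₁ = 565 − 179.000 × 2.3219 = 149.375 ms.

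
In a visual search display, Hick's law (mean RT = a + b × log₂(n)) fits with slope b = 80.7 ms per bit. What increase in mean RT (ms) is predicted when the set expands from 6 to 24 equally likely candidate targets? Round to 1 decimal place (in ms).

161.4 ms

Only the slope matters, since a is common to both: ΔRT = b·log₂(n₂/n₁).
log₂(24) − log₂(6) = log₂(24/6) = log₂(4) = 2.
ΔRT = 80.7 × 2.0000 = 161.400 ms.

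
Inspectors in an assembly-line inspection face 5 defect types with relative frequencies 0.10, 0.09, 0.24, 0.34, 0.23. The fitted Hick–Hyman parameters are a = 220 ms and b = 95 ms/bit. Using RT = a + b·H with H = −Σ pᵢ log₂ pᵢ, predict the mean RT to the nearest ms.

425 ms

H = 0.10·log₂(1/0.10) + 0.09·log₂(1/0.09) + 0.24·log₂(1/0.24) + 0.34·log₂(1/0.34) + 0.23·log₂(1/0.23) = 2.1558 bits.
RT = 220 + 95 × 2.1558 = 424.80 ms.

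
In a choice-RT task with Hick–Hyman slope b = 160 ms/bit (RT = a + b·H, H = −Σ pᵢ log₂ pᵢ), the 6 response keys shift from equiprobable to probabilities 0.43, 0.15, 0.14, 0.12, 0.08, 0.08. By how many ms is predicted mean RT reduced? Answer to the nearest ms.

The RT saving is b·ΔH. Equiprobable H₀ = log₂(6) = 2.5850 bits; with the given probabilities H = 2.2813 bits.
b·(H₀ − H) = 160 × (2.5850 − 2.2813) = 48.59 ms.

49 ms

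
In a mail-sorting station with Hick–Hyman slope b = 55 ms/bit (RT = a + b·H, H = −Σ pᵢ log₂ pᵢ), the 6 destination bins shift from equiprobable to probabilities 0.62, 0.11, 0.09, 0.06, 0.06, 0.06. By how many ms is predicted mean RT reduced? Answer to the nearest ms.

The RT saving is b·ΔH. Equiprobable H₀ = log₂(6) = 2.5850 bits; with the given probabilities H = 1.8211 bits.
b·(H₀ − H) = 55 × (2.5850 − 1.8211) = 42.01 ms.

42 ms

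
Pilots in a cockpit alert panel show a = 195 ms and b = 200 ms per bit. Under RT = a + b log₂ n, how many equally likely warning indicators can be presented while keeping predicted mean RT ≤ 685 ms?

5

Information budget: (685 − 195)/200 = 2.4500 bits, so n ≤ 2^2.4500 = 5.464 → at most 5.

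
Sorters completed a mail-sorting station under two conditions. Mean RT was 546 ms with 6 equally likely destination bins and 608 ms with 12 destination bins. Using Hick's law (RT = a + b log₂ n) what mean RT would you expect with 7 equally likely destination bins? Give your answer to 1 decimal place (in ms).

With log₂ n on the abscissa the relation is linear; from the two conditions:
  b = (608 − 546) / (log₂ 12 − log₂ 6) = 62 / (3.5850 − 2.5850) = 62.000 ms/bit
  a = 546 − 62.000 × 2.5850 = 385.732 ms
Then RT(7) = 385.732 + 62.000 × log₂ 7 = 385.732 + 62.000 × 2.8074 ≈ 559.788 ms.

559.8 ms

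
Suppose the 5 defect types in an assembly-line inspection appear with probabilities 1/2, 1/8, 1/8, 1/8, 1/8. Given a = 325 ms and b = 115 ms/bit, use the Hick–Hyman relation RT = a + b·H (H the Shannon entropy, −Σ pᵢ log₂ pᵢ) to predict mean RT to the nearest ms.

Each term −pᵢ log₂ pᵢ: 0.5·1 + 0.125·3 + 0.125·3 + 0.125·3 + 0.125·3; summed, H = 2.000 bits.
Mean RT = a + bH = 325 + 115·2.000 = 555.00 ms.

555 ms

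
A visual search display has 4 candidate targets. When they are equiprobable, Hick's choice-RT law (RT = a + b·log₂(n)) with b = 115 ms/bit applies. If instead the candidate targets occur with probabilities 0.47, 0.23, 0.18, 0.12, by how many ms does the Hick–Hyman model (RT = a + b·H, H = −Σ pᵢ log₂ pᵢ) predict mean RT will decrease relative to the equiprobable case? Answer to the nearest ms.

22 ms

Equiprobable entropy H₀ = log₂ 4 = 2.0000 bits.
Skewed entropy H = −Σ pᵢ log₂ pᵢ = 1.8120 bits.
ΔRT = b·(H₀ − H) = 115 × 0.1880 = 21.62 ms.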